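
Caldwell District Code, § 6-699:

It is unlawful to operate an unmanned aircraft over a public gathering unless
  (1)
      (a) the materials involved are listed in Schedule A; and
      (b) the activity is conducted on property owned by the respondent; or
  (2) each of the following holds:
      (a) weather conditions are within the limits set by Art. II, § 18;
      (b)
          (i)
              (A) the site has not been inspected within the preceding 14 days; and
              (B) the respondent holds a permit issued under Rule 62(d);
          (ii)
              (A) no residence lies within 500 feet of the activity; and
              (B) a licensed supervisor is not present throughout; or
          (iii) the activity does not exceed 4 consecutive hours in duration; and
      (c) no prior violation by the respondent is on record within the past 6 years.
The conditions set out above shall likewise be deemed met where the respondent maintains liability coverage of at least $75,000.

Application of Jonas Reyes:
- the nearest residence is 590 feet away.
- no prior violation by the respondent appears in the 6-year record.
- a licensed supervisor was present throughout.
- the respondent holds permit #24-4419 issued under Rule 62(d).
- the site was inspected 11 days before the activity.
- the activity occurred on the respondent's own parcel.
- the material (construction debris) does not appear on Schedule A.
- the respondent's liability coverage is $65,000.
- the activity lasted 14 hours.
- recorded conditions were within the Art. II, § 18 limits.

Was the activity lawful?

No — unlawful.

(a) Schedule A material — not met.
(b) own property — met.
So (1) is not satisfied (F AND T).
(a) weather ok — met.
(A) not (site inspected) — not satisfied.
(B) holds permit — holds.
(i): F AND T → false.
(A) no residence in 500 ft — met.
(B) not (supervisor present) — not satisfied.
(ii) = T AND F = false.
(iii) ≤ 4 hrs duration — fails.
(b): F OR F OR F → false.
(c) no prior violation — met.
(2) = T AND F AND T = false.
Overall = F OR F = false.
Exception (coverage ≥ $75,000) — not satisfied.
Result: main false OR exception false → false.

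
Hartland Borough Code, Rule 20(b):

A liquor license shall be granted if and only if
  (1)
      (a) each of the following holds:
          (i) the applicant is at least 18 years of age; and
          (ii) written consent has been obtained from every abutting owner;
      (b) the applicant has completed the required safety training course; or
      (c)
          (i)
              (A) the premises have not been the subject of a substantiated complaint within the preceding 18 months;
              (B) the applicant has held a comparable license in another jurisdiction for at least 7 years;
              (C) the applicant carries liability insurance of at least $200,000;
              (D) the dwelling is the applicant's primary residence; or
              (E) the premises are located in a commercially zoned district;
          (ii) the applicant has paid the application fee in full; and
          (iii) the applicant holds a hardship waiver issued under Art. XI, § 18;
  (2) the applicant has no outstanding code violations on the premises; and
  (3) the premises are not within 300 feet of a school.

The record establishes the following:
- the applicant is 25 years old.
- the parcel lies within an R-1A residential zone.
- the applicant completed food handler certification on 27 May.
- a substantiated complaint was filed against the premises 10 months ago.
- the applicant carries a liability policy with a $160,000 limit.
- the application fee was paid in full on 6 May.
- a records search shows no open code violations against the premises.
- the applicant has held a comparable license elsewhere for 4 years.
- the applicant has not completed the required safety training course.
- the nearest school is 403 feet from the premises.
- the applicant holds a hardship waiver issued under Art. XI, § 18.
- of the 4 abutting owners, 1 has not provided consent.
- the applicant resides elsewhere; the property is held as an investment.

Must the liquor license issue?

(i) age ≥ 18 — met.
(ii) all abutters consent — fails.
(a): T AND F → false.
(b) safety training — not satisfied.
(A) no complaint in 18 mo. — fails.
(B) prior license ≥ 7 yr — fails.
(C) insurance ≥ $200,000 — not met.
(D) primary residence — fails.
(E) commercially zoned — not satisfied.
(i) = F OR F OR F OR F OR F = false.
(ii) fee paid — met.
(iii) hardship waiver — met.
So (c) is not satisfied (F AND T AND T).
(1): F OR F OR F → false.
(2) no code violations — satisfied.
(3) ≥300 ft from school — met.
So Overall is not satisfied (F AND T AND T).

No — denied.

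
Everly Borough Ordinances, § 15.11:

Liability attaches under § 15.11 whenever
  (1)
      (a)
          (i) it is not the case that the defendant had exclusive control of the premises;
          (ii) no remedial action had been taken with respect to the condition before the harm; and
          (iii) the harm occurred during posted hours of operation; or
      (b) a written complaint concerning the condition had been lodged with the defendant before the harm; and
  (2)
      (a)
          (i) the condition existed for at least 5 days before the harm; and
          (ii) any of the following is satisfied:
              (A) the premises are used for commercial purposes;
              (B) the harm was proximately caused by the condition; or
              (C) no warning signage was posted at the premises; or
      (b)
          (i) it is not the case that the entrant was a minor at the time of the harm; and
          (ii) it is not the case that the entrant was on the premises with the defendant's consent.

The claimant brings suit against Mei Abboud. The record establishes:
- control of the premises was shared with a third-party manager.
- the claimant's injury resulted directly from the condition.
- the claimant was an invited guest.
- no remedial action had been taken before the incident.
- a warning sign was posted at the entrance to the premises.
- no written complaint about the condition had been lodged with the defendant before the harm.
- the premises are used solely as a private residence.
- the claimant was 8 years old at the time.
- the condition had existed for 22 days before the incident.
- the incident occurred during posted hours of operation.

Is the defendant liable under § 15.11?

Yes — liable.

(i) not (exclusive control) — holds.
(ii) no remedial action — met.
(iii) during posted hours — holds.
(a): T AND T AND T → true.
(b) complaint lodged — not met.
(1): T OR F → true.
(i) condition ≥5 days old — satisfied.
(A) commercial use — fails.
(B) proximate cause — holds.
(C) no signage posted — not met.
(ii): F OR T OR F → true.
(a) = T AND T = true.
(i) not (entrant a minor) — not met.
(ii) not (consent to enter) — not met.
(b) = F AND F = false.
So (2) is satisfied (T OR F).
Overall = T AND T = true.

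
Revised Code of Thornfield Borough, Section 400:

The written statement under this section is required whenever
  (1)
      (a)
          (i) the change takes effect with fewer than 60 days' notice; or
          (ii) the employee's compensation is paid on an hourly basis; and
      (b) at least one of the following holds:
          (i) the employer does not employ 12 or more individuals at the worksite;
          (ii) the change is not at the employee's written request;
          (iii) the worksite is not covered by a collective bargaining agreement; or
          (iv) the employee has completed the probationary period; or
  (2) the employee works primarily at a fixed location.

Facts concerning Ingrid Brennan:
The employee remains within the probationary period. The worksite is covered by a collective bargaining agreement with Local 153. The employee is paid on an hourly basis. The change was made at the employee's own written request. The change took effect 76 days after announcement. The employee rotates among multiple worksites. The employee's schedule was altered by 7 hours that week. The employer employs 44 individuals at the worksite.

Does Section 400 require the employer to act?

No — not required.

(i) < 60 days' notice — not met.
(ii) hourly-paid — met.
So (a) is satisfied (F OR T).
(i) not (≥ 12 at site) — fails.
(ii) not employee-requested — not met.
(iii) no CBA — not satisfied.
(iv) past probation — fails.
So (b) is not satisfied (F OR F OR F OR F).
(1): T AND F → false.
(2) fixed location — not satisfied.
Overall = F OR F = false.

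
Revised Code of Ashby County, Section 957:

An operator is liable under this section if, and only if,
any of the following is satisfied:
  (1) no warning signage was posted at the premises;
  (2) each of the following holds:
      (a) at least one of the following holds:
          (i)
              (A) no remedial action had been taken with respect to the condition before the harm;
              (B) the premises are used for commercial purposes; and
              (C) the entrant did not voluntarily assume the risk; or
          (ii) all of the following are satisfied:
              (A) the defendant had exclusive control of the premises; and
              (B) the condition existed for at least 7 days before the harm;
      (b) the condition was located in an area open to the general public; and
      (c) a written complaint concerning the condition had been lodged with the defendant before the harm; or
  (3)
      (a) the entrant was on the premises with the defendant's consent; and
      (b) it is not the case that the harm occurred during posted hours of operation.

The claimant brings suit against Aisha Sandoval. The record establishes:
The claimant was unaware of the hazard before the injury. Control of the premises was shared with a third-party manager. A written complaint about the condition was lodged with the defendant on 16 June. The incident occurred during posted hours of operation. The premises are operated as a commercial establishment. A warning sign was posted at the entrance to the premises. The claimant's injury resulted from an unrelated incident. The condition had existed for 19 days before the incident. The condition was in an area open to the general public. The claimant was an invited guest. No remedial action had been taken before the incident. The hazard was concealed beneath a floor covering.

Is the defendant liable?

Yes — liable.

(1) no signage posted — not satisfied.
(A) no remedial action — met.
(B) commercial use — holds.
(C) no assumed risk — met.
(i) = T AND T AND T = true.
(A) exclusive control — not satisfied.
(B) condition ≥7 days old — holds.
So (ii) is not satisfied (F AND T).
(a) = T OR F = true.
(b) public area — satisfied.
(c) complaint lodged — met.
So (2) is satisfied (T AND T AND T).
(a) consent to enter — holds.
(b) not (during posted hours) — not satisfied.
(3): T AND F → false.
So Overall is satisfied (F OR T OR F).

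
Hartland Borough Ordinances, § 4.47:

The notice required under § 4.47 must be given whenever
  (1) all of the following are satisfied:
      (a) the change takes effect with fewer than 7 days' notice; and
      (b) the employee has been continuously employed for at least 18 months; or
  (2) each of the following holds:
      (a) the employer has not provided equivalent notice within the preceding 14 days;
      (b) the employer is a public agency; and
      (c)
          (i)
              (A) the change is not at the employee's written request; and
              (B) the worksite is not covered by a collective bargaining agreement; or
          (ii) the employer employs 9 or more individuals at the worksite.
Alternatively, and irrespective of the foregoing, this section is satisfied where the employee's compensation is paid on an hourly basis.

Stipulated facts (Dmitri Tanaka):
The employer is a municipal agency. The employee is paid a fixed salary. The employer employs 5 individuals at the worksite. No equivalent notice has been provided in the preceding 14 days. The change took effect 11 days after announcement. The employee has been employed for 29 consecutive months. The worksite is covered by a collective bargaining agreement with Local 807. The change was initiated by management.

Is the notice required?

(a) < 7 days' notice — not met.
(b) tenure ≥ 18 mo. — met.
(1) = F AND T = false.
(a) no recent notice — holds.
(b) public agency — met.
(A) not employee-requested — holds.
(B) no CBA — not satisfied.
(i): T AND F → false.
(ii) ≥ 9 at site — fails.
So (c) is not satisfied (F OR F).
(2): T AND T AND F → false.
Overall: F OR F → false.
Exception (hourly-paid) — not satisfied.
Result: main false OR exception false → false.

No — not required.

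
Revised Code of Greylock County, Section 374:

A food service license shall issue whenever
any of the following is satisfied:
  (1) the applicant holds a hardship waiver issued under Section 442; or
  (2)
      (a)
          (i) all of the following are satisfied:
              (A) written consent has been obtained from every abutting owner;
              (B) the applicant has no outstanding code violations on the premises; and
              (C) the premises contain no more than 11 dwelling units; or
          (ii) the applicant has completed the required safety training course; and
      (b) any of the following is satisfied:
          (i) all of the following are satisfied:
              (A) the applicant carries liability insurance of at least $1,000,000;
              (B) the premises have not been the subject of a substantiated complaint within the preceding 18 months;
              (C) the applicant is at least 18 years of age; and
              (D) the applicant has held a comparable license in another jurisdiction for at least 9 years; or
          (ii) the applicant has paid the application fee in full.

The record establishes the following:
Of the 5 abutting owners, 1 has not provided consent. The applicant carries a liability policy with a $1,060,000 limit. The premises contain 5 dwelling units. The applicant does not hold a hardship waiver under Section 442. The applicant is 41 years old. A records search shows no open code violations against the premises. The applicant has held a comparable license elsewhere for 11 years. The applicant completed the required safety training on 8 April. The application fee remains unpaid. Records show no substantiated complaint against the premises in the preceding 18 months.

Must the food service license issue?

Yes — granted.

(1) hardship waiver — not satisfied.
(A) all abutters consent — not met.
(B) no code violations — holds.
(C) ≤ 11 units — holds.
(i): F AND T AND T → false.
(ii) safety training — satisfied.
So (a) is satisfied (F OR T).
(A) insurance ≥ $1,000,000 — satisfied.
(B) no complaint in 18 mo. — holds.
(C) age ≥ 18 — satisfied.
(D) prior license ≥ 9 yr — met.
(i): T AND T AND T AND T → true.
(ii) fee paid — not met.
(b): T OR F → true.
So (2) is satisfied (T AND T).
Overall: F OR T → true.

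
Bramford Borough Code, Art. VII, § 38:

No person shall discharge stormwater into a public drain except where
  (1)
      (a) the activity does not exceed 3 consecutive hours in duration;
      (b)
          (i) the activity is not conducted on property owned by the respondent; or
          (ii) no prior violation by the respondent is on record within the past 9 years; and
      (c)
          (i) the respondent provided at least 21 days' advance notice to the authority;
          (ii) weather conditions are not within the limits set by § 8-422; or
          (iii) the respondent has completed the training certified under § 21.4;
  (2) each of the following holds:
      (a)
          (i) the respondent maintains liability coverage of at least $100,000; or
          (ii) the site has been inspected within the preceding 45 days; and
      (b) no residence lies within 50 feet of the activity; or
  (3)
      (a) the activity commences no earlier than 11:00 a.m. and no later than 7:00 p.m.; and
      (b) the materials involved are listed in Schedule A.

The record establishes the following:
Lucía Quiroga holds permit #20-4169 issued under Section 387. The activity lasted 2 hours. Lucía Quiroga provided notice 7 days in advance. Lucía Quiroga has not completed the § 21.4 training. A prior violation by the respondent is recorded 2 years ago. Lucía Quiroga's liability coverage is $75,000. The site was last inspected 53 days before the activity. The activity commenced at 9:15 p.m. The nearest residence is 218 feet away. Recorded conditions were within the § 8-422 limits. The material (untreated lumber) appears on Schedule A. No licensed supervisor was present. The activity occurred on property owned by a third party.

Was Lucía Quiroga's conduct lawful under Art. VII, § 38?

No — unlawful.

(a) ≤ 3 hrs duration — holds.
(i) not (own property) — satisfied.
(ii) no prior violation — not met.
(b) = T OR F = true.
(i) ≥21 days' notice — fails.
(ii) not (weather ok) — not satisfied.
(iii) training certified — not satisfied.
So (c) is not satisfied (F OR F OR F).
So (1) is not satisfied (T AND T AND F).
(i) coverage ≥ $100,000 — not satisfied.
(ii) site inspected — not met.
(a): F OR F → false.
(b) no residence in 50 ft — holds.
(2) = F AND T = false.
(a) start within hours — not met.
(b) Schedule A material — holds.
(3) = F AND T = false.
So Overall is not satisfied (F OR F OR F).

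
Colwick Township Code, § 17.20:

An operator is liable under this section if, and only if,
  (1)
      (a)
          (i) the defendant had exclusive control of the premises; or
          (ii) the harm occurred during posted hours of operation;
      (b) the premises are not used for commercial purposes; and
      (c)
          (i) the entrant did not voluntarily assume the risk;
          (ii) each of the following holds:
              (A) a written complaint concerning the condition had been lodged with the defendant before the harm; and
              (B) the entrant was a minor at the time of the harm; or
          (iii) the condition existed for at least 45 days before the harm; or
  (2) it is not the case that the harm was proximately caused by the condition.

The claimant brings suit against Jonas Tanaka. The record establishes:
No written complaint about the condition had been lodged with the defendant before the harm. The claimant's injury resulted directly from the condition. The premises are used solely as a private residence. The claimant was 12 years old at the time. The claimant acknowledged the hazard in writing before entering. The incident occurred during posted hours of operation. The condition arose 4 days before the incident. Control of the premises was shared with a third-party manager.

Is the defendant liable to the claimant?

(i) exclusive control — not met.
(ii) during posted hours — holds.
(a): F OR T → true.
(b) not (commercial use) — satisfied.
(i) no assumed risk — not met.
(A) complaint lodged — not met.
(B) entrant a minor — met.
(ii) = F AND T = false.
(iii) condition ≥45 days old — not met.
So (c) is not satisfied (F OR F OR F).
So (1) is not satisfied (T AND T AND F).
(2) not (proximate cause) — not met.
Overall: F OR F → false.

No — not liable.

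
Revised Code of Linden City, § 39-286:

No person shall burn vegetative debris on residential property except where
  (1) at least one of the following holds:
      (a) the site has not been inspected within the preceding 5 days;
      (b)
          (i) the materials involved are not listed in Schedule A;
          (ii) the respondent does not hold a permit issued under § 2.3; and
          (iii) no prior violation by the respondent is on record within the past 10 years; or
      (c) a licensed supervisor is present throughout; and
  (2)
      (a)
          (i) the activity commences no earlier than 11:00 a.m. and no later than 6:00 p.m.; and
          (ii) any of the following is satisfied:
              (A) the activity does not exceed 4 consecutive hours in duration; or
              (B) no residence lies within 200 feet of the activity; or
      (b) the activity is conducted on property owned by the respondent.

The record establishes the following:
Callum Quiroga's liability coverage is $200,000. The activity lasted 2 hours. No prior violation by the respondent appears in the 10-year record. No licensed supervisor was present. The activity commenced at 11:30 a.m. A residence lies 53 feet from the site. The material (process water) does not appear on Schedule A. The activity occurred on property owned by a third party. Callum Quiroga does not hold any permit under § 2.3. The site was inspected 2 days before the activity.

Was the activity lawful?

(a) not (site inspected) — not met.
(i) not (Schedule A material) — satisfied.
(ii) not (holds permit) — met.
(iii) no prior violation — met.
So (b) is satisfied (T AND T AND T).
(c) supervisor present — not met.
So (1) is satisfied (F OR T OR F).
(i) start within hours — met.
(A) ≤ 4 hrs duration — holds.
(B) no residence in 200 ft — not satisfied.
(ii) = T OR F = true.
(a): T AND T → true.
(b) own property — not met.
(2): T OR F → true.
Overall: T AND T → true.

Yes — lawful.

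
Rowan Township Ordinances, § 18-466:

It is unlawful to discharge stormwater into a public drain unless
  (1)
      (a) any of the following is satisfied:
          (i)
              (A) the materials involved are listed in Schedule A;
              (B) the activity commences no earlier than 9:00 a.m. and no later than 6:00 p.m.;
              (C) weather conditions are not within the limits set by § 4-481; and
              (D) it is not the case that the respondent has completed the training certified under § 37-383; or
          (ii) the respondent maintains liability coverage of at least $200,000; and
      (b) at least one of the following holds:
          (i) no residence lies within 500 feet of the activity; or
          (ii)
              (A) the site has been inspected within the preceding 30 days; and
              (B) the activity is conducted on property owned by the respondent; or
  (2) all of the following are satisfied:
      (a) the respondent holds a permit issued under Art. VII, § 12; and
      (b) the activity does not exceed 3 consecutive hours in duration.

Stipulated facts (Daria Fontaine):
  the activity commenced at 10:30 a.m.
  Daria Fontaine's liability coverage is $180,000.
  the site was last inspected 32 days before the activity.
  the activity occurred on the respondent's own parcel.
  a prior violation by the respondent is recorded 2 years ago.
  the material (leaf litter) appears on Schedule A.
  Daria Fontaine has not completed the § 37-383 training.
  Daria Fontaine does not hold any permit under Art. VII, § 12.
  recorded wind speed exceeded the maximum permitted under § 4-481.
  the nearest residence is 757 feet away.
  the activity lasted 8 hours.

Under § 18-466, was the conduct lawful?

Yes — lawful.

(A) Schedule A material — met.
(B) start within hours — satisfied.
(C) not (weather ok) — holds.
(D) not (training certified) — satisfied.
(i): T AND T AND T AND T → true.
(ii) coverage ≥ $200,000 — fails.
So (a) is satisfied (T OR F).
(i) no residence in 500 ft — met.
(A) site inspected — not satisfied.
(B) own property — satisfied.
(ii) = F AND T = false.
So (b) is satisfied (T OR F).
So (1) is satisfied (T AND T).
(a) holds permit — not met.
(b) ≤ 3 hrs duration — not satisfied.
(2) = F AND F = false.
So Overall is satisfied (T OR F).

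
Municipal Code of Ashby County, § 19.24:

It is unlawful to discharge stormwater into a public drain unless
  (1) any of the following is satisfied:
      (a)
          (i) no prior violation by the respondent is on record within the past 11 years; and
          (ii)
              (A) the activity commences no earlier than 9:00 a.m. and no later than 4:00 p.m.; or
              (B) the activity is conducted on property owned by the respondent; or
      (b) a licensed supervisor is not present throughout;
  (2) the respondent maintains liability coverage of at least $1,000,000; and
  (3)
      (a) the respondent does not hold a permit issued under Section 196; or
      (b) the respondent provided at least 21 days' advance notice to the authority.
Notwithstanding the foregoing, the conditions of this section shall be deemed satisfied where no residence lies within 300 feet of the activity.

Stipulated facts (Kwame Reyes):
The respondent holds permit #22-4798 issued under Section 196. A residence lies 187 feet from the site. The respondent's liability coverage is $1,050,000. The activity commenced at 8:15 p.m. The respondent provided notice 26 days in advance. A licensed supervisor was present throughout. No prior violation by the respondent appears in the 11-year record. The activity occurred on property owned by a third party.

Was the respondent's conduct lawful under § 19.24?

(i) no prior violation — met.
(A) start within hours — not met.
(B) own property — not met.
(ii) = F OR F = false.
So (a) is not satisfied (T AND F).
(b) not (supervisor present) — not satisfied.
So (1) is not satisfied (F OR F).
(2) coverage ≥ $1,000,000 — holds.
(a) not (holds permit) — not met.
(b) ≥21 days' notice — met.
So (3) is satisfied (F OR T).
Overall: F AND T AND T → false.
Exception (no residence in 300 ft) — not satisfied.
Result: main false OR exception false → false.

No — unlawful.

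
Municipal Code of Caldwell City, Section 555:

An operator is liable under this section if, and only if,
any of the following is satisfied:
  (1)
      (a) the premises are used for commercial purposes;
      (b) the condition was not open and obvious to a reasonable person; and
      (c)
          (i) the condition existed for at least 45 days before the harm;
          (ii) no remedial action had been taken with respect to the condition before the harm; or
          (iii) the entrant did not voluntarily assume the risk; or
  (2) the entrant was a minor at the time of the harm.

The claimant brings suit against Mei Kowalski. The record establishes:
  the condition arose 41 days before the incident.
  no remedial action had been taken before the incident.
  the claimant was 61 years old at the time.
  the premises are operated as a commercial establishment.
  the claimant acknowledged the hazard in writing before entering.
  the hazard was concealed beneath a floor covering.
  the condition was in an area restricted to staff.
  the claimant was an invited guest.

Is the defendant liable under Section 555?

Yes — liable.

(a) commercial use — met.
(b) not open/obvious — holds.
(i) condition ≥45 days old — fails.
(ii) no remedial action — met.
(iii) no assumed risk — not met.
(c) = F OR T OR F = true.
(1): T AND T AND T → true.
(2) entrant a minor — not met.
So Overall is satisfied (T OR F).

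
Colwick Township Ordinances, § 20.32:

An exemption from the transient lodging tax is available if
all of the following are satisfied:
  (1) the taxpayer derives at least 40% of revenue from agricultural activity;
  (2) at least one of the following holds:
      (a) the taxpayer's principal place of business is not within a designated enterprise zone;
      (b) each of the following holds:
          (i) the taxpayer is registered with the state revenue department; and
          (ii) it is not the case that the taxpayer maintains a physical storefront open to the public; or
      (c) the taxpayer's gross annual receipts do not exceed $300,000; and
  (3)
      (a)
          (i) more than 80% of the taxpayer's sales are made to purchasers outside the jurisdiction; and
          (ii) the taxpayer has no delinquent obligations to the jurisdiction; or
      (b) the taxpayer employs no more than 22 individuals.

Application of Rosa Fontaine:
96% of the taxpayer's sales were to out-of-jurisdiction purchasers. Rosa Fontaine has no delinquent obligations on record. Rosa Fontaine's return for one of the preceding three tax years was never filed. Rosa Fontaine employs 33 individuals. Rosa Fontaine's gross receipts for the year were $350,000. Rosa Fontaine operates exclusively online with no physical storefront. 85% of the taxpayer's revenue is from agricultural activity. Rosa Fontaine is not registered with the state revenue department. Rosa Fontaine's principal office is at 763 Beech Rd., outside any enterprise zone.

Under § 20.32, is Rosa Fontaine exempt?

Yes — exempt.

(1) ≥40% agricultural — satisfied.
(a) not (in enterprise zone) — satisfied.
(i) state-registered — fails.
(ii) not (has storefront) — met.
So (b) is not satisfied (F AND T).
(c) receipts ≤ $300,000 — not met.
So (2) is satisfied (T OR F OR F).
(i) >80% out-of-jur. sales — met.
(ii) no delinquency — holds.
(a) = T AND T = true.
(b) ≤ 22 employees — not met.
(3): T OR F → true.
Overall = T AND T AND T = true.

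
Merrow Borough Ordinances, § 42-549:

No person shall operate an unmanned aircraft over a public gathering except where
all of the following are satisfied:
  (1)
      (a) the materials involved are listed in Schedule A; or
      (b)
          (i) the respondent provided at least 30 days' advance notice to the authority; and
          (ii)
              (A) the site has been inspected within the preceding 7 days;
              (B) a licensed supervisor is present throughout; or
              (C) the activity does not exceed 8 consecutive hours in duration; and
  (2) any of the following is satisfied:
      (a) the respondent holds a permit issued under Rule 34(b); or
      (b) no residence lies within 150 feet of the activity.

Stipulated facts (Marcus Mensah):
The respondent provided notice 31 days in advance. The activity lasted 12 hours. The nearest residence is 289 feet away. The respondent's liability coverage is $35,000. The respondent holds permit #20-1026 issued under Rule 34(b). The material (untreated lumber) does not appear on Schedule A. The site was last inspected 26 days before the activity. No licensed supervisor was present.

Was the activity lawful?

No — unlawful.

(a) Schedule A material — not satisfied.
(i) ≥30 days' notice — satisfied.
(A) site inspected — not satisfied.
(B) supervisor present — fails.
(C) ≤ 8 hrs duration — not satisfied.
(ii) = F OR F OR F = false.
(b) = T AND F = false.
(1) = F OR F = false.
(a) holds permit — holds.
(b) no residence in 150 ft — satisfied.
(2): T OR T → true.
So Overall is not satisfied (F AND T).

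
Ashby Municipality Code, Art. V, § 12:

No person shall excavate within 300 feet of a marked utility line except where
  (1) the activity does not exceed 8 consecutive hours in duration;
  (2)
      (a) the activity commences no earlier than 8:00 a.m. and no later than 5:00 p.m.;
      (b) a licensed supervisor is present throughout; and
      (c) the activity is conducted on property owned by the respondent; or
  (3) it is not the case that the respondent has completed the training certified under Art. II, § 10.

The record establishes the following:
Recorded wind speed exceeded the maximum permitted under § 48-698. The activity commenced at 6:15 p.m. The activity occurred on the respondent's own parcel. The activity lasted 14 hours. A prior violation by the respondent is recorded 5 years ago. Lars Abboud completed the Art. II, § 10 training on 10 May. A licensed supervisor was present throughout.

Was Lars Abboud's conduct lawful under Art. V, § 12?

(1) ≤ 8 hrs duration — not satisfied.
(a) start within hours — not satisfied.
(b) supervisor present — met.
(c) own property — met.
So (2) is not satisfied (F AND T AND T).
(3) not (training certified) — not met.
So Overall is not satisfied (F OR F OR F).

No — unlawful.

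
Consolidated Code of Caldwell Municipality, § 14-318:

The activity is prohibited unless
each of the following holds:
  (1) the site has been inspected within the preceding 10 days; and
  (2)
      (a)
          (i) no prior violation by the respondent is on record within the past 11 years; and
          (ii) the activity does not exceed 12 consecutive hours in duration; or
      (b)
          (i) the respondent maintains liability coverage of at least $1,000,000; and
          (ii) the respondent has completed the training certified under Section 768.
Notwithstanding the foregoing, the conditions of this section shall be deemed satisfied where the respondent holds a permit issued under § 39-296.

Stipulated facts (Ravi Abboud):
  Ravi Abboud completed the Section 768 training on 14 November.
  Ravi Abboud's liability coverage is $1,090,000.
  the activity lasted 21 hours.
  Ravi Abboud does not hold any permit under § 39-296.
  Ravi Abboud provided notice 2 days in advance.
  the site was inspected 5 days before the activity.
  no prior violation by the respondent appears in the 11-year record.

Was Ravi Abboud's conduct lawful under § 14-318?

(1) site inspected — holds.
(i) no prior violation — met.
(ii) ≤ 12 hrs duration — not satisfied.
(a): T AND F → false.
(i) coverage ≥ $1,000,000 — met.
(ii) training certified — holds.
So (b) is satisfied (T AND T).
(2) = F OR T = true.
Overall = T AND T = true.
Exception (holds permit) — not satisfied.
Result: main true OR exception false → true.

Yes — lawful.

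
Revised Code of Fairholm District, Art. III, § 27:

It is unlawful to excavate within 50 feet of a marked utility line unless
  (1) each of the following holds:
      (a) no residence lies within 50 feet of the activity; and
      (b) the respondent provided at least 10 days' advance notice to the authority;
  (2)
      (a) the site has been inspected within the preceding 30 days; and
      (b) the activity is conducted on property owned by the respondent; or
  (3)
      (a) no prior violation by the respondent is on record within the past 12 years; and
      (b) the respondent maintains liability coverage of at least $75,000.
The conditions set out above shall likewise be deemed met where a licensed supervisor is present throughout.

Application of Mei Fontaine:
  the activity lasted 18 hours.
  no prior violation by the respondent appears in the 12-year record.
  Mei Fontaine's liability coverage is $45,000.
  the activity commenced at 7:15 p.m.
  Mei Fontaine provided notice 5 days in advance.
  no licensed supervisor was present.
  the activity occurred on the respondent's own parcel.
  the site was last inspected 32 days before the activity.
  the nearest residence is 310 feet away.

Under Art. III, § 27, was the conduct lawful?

No — unlawful.

(a) no residence in 50 ft — met.
(b) ≥10 days' notice — not satisfied.
So (1) is not satisfied (T AND F).
(a) site inspected — fails.
(b) own property — satisfied.
So (2) is not satisfied (F AND T).
(a) no prior violation — met.
(b) coverage ≥ $75,000 — not satisfied.
(3): T AND F → false.
Overall: F OR F OR F → false.
Exception (supervisor present) — not satisfied.
Result: main false OR exception false → false.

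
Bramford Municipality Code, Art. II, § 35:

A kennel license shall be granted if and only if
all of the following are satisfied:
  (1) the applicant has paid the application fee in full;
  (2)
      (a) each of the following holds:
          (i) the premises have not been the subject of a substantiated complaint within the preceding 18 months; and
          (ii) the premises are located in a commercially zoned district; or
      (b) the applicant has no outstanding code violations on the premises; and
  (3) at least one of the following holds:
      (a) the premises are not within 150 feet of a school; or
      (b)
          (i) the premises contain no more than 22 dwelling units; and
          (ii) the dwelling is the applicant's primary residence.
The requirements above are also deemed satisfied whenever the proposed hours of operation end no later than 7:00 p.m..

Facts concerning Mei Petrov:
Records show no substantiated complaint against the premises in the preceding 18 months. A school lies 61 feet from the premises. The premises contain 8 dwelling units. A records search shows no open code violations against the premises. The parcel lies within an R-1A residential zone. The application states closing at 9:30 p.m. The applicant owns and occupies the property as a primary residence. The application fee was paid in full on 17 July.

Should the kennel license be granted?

Yes — granted.

(1) fee paid — holds.
(i) no complaint in 18 mo. — satisfied.
(ii) commercially zoned — not satisfied.
(a): T AND F → false.
(b) no code violations — met.
So (2) is satisfied (F OR T).
(a) ≥150 ft from school — not met.
(i) ≤ 22 units — satisfied.
(ii) primary residence — satisfied.
So (b) is satisfied (T AND T).
(3) = F OR T = true.
Overall = T AND T AND T = true.
Exception (closes by 7 p.m.) — not satisfied.
Result: main true OR exception false → true.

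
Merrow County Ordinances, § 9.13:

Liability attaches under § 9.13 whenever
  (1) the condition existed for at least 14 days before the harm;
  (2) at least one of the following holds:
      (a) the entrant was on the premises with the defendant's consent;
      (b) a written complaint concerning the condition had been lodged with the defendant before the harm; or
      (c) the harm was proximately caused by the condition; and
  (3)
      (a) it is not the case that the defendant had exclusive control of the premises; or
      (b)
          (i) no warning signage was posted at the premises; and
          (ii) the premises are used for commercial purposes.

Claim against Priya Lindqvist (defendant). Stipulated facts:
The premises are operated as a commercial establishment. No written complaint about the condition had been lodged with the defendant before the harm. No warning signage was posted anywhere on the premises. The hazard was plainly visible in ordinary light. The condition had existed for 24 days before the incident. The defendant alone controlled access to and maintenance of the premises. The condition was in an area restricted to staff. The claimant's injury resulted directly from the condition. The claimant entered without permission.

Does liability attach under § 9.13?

(1) condition ≥14 days old — met.
(a) consent to enter — fails.
(b) complaint lodged — not met.
(c) proximate cause — holds.
So (2) is satisfied (F OR F OR T).
(a) not (exclusive control) — not met.
(i) no signage posted — holds.
(ii) commercial use — met.
So (b) is satisfied (T AND T).
(3) = F OR T = true.
Overall = T AND T AND T = true.

Yes — liable.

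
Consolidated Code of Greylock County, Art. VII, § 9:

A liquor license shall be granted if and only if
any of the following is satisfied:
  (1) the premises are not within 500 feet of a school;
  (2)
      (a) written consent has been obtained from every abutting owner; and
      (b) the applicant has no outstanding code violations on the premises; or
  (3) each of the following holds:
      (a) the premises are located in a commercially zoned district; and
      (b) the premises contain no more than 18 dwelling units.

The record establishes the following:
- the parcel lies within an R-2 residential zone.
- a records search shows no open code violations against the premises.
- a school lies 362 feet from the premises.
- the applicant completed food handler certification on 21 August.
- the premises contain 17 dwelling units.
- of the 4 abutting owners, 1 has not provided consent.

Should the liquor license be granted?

(1) ≥500 ft from school — fails.
(a) all abutters consent — fails.
(b) no code violations — holds.
(2) = F AND T = false.
(a) commercially zoned — not satisfied.
(b) ≤ 18 units — holds.
(3) = F AND T = false.
Overall: F OR F OR F → false.

No — denied.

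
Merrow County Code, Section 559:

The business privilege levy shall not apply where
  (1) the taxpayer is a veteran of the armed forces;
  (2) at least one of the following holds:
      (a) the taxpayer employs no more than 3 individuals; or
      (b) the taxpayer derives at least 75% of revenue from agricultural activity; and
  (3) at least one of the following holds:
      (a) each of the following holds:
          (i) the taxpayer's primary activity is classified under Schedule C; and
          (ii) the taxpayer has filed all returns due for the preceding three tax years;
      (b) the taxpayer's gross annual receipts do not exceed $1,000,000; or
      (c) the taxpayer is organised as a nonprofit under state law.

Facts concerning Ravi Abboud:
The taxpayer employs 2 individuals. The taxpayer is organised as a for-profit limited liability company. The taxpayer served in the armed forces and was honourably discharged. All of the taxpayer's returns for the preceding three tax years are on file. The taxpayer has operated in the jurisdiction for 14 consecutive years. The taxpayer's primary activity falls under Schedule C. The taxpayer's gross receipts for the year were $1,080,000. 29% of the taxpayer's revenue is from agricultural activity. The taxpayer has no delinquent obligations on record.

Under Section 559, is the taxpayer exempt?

Yes — exempt.

(1) veteran — satisfied.
(a) ≤ 3 employees — holds.
(b) ≥75% agricultural — fails.
(2): T OR F → true.
(i) Schedule C activity — satisfied.
(ii) returns current — met.
So (a) is satisfied (T AND T).
(b) receipts ≤ $1,000,000 — not satisfied.
(c) nonprofit — not met.
(3) = T OR F OR F = true.
Overall: T AND T AND T → true.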